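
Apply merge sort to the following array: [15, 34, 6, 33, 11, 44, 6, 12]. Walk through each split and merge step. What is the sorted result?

Merge sort trace:

Split: [15, 34, 6, 33, 11, 44, 6, 12] -> [15, 34, 6, 33] and [11, 44, 6, 12]
  Split: [15, 34, 6, 33] -> [15, 34] and [6, 33]
    Split: [15, 34] -> [15] and [34]
    Merge: [15] + [34] -> [15, 34]
    Split: [6, 33] -> [6] and [33]
    Merge: [6] + [33] -> [6, 33]
  Merge: [15, 34] + [6, 33] -> [6, 15, 33, 34]
  Split: [11, 44, 6, 12] -> [11, 44] and [6, 12]
    Split: [11, 44] -> [11] and [44]
    Merge: [11] + [44] -> [11, 44]
    Split: [6, 12] -> [6] and [12]
    Merge: [6] + [12] -> [6, 12]
  Merge: [11, 44] + [6, 12] -> [6, 11, 12, 44]
Merge: [6, 15, 33, 34] + [6, 11, 12, 44] -> [6, 6, 11, 12, 15, 33, 34, 44]

Final sorted array: [6, 6, 11, 12, 15, 33, 34, 44]

The merge sort proceeds by recursively splitting the array and merging sorted halves.
After all merges, the sorted array is [6, 6, 11, 12, 15, 33, 34, 44].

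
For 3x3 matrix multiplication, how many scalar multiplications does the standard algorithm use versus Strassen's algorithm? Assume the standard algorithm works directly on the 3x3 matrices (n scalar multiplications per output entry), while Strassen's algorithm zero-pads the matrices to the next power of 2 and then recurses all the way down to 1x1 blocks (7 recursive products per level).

Matrix multiplication for 3x3 matrices:

Strassen's algorithm requires power-of-2 dimensions. Pad 3x3 to 4x4 (next power of 2).

Standard algorithm: 3^3 = 27 multiplications
Strassen's algorithm: 7^(log2(4)) = 7^2 = 49 multiplications
Difference: 27 - 49 = -22 (Strassen uses MORE here due to padding overhead — for small or just-over-power-of-2 n, padding can outweigh the per-level savings)

Standard: 27 multiplications (3^3). Strassen: 49 multiplications (7^2, after padding to 4x4). Strassen reduces 8 recursive multiplications to 7 at each level.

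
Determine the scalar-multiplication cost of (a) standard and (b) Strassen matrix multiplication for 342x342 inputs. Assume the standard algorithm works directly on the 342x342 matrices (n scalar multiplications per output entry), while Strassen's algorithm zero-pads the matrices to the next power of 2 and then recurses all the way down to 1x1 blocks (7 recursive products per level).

Matrix multiplication for 342x342 matrices:

Strassen's algorithm requires power-of-2 dimensions. Pad 342x342 to 512x512 (next power of 2).

Standard algorithm: 342^3 = 40001688 multiplications
Strassen's algorithm: 7^(log2(512)) = 7^9 = 40353607 multiplications
Difference: 40001688 - 40353607 = -351919 (Strassen uses MORE here due to padding overhead — for small or just-over-power-of-2 n, padding can outweigh the per-level savings)

Standard: 40001688 multiplications (342^3). Strassen: 40353607 multiplications (7^9, after padding to 512x512). Strassen reduces 8 recursive multiplications to 7 at each level.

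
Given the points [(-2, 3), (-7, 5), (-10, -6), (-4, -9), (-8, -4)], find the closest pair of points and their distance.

Computing all pairwise distances among 5 points:

d((-2, 3), (-7, 5)) = 5.3852
d((-2, 3), (-10, -6)) = 12.0416
d((-2, 3), (-4, -9)) = 12.1655
d((-2, 3), (-8, -4)) = 9.2195
d((-7, 5), (-10, -6)) = 11.4018
d((-7, 5), (-4, -9)) = 14.3178
d((-7, 5), (-8, -4)) = 9.0554
d((-10, -6), (-4, -9)) = 6.7082
d((-10, -6), (-8, -4)) = 2.8284 <-- minimum
d((-4, -9), (-8, -4)) = 6.4031

Closest pair: (-10, -6) and (-8, -4) with distance 2.8284

The closest pair is (-10, -6) and (-8, -4) with Euclidean distance 2.8284. For 5 points, brute-force pairwise comparison is shown above. For large n, the divide-and-conquer algorithm (sort by x, recurse on halves, check the dividing strip) achieves O(n log n).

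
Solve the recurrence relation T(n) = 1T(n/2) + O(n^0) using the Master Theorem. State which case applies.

Master Theorem for T(n) = 1T(n/2) + O(n^0):

a = 1, b = 2, c = 0
log_b(a) = log_2(1) = 0.0000

Case 2: c = 0 = log_2(1) = 0.0000
T(n) = O(n^0 log n) = O(log n)

For T(n) = 1T(n/2) + O(n^0): log_2(1) = 0.0000. This is Case 2 of the Master Theorem (c = log_b(a), equal work at all levels), giving O(log n).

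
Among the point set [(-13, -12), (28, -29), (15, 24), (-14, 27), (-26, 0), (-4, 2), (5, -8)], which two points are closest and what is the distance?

Computing all pairwise distances among 7 points:

d((-13, -12), (28, -29)) = 44.3847
d((-13, -12), (15, 24)) = 45.607
d((-13, -12), (-14, 27)) = 39.0128
d((-13, -12), (-26, 0)) = 17.6918
d((-13, -12), (-4, 2)) = 16.6433
d((-13, -12), (5, -8)) = 18.4391
d((28, -29), (15, 24)) = 54.5711
d((28, -29), (-14, 27)) = 70.0
d((28, -29), (-26, 0)) = 61.2944
d((28, -29), (-4, 2)) = 44.5533
d((28, -29), (5, -8)) = 31.1448
d((15, 24), (-14, 27)) = 29.1548
d((15, 24), (-26, 0)) = 47.5079
d((15, 24), (-4, 2)) = 29.0689
d((15, 24), (5, -8)) = 33.5261
d((-14, 27), (-26, 0)) = 29.5466
d((-14, 27), (-4, 2)) = 26.9258
d((-14, 27), (5, -8)) = 39.8246
d((-26, 0), (-4, 2)) = 22.0907
d((-26, 0), (5, -8)) = 32.0156
d((-4, 2), (5, -8)) = 13.4536 <-- minimum

Closest pair: (-4, 2) and (5, -8) with distance 13.4536

The closest pair is (-4, 2) and (5, -8) with Euclidean distance 13.4536. For 7 points, brute-force pairwise comparison is shown above. For large n, the divide-and-conquer algorithm (sort by x, recurse on halves, check the dividing strip) achieves O(n log n).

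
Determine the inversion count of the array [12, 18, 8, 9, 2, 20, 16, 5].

Finding inversions in [12, 18, 8, 9, 2, 20, 16, 5]:

(0, 2): arr[0]=12 > arr[2]=8
(0, 3): arr[0]=12 > arr[3]=9
(0, 4): arr[0]=12 > arr[4]=2
(0, 7): arr[0]=12 > arr[7]=5
(1, 2): arr[1]=18 > arr[2]=8
(1, 3): arr[1]=18 > arr[3]=9
(1, 4): arr[1]=18 > arr[4]=2
(1, 6): arr[1]=18 > arr[6]=16
(1, 7): arr[1]=18 > arr[7]=5
(2, 4): arr[2]=8 > arr[4]=2
(2, 7): arr[2]=8 > arr[7]=5
(3, 4): arr[3]=9 > arr[4]=2
(3, 7): arr[3]=9 > arr[7]=5
(5, 6): arr[5]=20 > arr[6]=16
(5, 7): arr[5]=20 > arr[7]=5
(6, 7): arr[6]=16 > arr[7]=5

Total inversions: 16

The array has 16 inversion(s): (0,2), (0,3), (0,4), (0,7), (1,2), (1,3), (1,4), (1,6), (1,7), (2,4), (2,7), (3,4), (3,7), (5,6), (5,7), (6,7). Each pair (i,j) satisfies i < j and arr[i] > arr[j].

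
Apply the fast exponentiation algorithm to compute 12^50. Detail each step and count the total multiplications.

Computing 12^50 by squaring (build up from 12^1; each line after the first costs one multiplication):

12^1 = 12
12^2 = (12^1)^2 = 12^2 = 144
12^3 = 12 * 12^2 = 12 * 144 = 1728
12^6 = (12^3)^2 = 1728^2 = 2985984
12^12 = (12^6)^2 = 2985984^2 = 8916100448256
12^24 = (12^12)^2 = 8916100448256^2 = 79496847203390844133441536
12^25 = 12 * 12^24 = 12 * 79496847203390844133441536 = 953962166440690129601298432
12^50 = (12^25)^2 = 953962166440690129601298432^2 = 910043815000214977332758527534256632492715260325658624

Result: 910043815000214977332758527534256632492715260325658624
Multiplications needed: 7 (7 lines after 12^1)

12^50 = 910043815000214977332758527534256632492715260325658624. Using exponentiation by squaring, this requires 7 multiplications. The key idea: if the exponent is even, square the half-power; if odd, multiply by the base once.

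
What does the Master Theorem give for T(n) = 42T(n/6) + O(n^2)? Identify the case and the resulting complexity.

Master Theorem for T(n) = 42T(n/6) + O(n^2):

a = 42, b = 6, c = 2
log_b(a) = log_6(42) = 2.0860

Case 1: c = 2 < log_6(42) = 2.0860
T(n) = O(n^(log_6 42))

For T(n) = 42T(n/6) + O(n^2): log_6(42) = 2.0860. This is Case 1 of the Master Theorem (c < log_b(a), work dominated by leaves), giving O(n^(log_6 42)).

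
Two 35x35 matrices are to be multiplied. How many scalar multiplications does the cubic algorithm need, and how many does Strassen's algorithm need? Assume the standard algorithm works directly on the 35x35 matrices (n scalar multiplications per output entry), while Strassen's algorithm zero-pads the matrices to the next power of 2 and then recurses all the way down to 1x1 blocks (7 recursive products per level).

Matrix multiplication for 35x35 matrices:

Strassen's algorithm requires power-of-2 dimensions. Pad 35x35 to 64x64 (next power of 2).

Standard algorithm: 35^3 = 42875 multiplications
Strassen's algorithm: 7^(log2(64)) = 7^6 = 117649 multiplications
Difference: 42875 - 117649 = -74774 (Strassen uses MORE here due to padding overhead — for small or just-over-power-of-2 n, padding can outweigh the per-level savings)

Standard: 42875 multiplications (35^3). Strassen: 117649 multiplications (7^6, after padding to 64x64). Strassen reduces 8 recursive multiplications to 7 at each level.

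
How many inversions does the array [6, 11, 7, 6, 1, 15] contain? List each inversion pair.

Finding inversions in [6, 11, 7, 6, 1, 15]:

(0, 4): arr[0]=6 > arr[4]=1
(1, 2): arr[1]=11 > arr[2]=7
(1, 3): arr[1]=11 > arr[3]=6
(1, 4): arr[1]=11 > arr[4]=1
(2, 3): arr[2]=7 > arr[3]=6
(2, 4): arr[2]=7 > arr[4]=1
(3, 4): arr[3]=6 > arr[4]=1

Total inversions: 7

The array has 7 inversion(s): (0,4), (1,2), (1,3), (1,4), (2,3), (2,4), (3,4). Each pair (i,j) satisfies i < j and arr[i] > arr[j].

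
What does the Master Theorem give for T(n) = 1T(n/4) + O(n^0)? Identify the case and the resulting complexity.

Master Theorem for T(n) = 1T(n/4) + O(n^0):

a = 1, b = 4, c = 0
log_b(a) = log_4(1) = 0.0000

Case 2: c = 0 = log_4(1) = 0.0000
T(n) = O(n^0 log n) = O(log n)

For T(n) = 1T(n/4) + O(n^0): log_4(1) = 0.0000. This is Case 2 of the Master Theorem (c = log_b(a), equal work at all levels), giving O(log n).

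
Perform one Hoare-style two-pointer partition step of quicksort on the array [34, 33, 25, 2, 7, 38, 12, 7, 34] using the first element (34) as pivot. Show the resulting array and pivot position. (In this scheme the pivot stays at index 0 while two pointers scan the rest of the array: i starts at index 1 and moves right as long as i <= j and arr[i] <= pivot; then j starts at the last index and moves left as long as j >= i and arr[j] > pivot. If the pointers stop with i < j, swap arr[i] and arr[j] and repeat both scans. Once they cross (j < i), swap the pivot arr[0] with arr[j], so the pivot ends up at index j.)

Hoare-style two-pointer partition with pivot = 34:

Initial array: [34, 33, 25, 2, 7, 38, 12, 7, 34]

Pointers start at i = 1, j = 8.
i stops at index 5 (arr[5]=38 > 34), j stops at index 8 (arr[8]=34 <= 34): swap arr[5] and arr[8], array becomes [34, 33, 25, 2, 7, 34, 12, 7, 38]
i ends at 8, j ends at 7: the pointers have crossed (j < i), so scanning stops.

Swap pivot arr[0] with arr[7] to place pivot at position 7: [7, 33, 25, 2, 7, 34, 12, 34, 38]
Pivot position: 7

After partitioning with pivot 34, the array becomes [7, 33, 25, 2, 7, 34, 12, 34, 38]. The pivot is placed at index 7. All elements to the left of the pivot are <= 34, and all elements to the right are > 34.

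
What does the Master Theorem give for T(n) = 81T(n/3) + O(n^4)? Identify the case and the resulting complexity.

Master Theorem for T(n) = 81T(n/3) + O(n^4):

a = 81, b = 3, c = 4
log_b(a) = log_3(81) = 4.0000

Case 2: c = 4 = log_3(81) = 4.0000
T(n) = O(n^4 log n) = O(n^4 log n)

For T(n) = 81T(n/3) + O(n^4): log_3(81) = 4.0000. This is Case 2 of the Master Theorem (c = log_b(a), equal work at all levels), giving O(n^4 log n).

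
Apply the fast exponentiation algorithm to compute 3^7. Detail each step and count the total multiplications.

Computing 3^7 by squaring (build up from 3^1; each line after the first costs one multiplication):

3^1 = 3
3^2 = (3^1)^2 = 3^2 = 9
3^3 = 3 * 3^2 = 3 * 9 = 27
3^6 = (3^3)^2 = 27^2 = 729
3^7 = 3 * 3^6 = 3 * 729 = 2187

Result: 2187
Multiplications needed: 4 (4 lines after 3^1)

3^7 = 2187. Using exponentiation by squaring, this requires 4 multiplications. The key idea: if the exponent is even, square the half-power; if odd, multiply by the base once.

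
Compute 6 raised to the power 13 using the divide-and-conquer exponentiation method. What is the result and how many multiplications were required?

Computing 6^13 by squaring (build up from 6^1; each line after the first costs one multiplication):

6^1 = 6
6^2 = (6^1)^2 = 6^2 = 36
6^3 = 6 * 6^2 = 6 * 36 = 216
6^6 = (6^3)^2 = 216^2 = 46656
6^12 = (6^6)^2 = 46656^2 = 2176782336
6^13 = 6 * 6^12 = 6 * 2176782336 = 13060694016

Result: 13060694016
Multiplications needed: 5 (5 lines after 6^1)

6^13 = 13060694016. Using exponentiation by squaring, this requires 5 multiplications. The key idea: if the exponent is even, square the half-power; if odd, multiply by the base once.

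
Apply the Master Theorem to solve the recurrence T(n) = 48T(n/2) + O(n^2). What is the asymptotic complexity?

Master Theorem for T(n) = 48T(n/2) + O(n^2):

a = 48, b = 2, c = 2
log_b(a) = log_2(48) = 5.5850

Case 1: c = 2 < log_2(48) = 5.5850
T(n) = O(n^(log_2 48))

For T(n) = 48T(n/2) + O(n^2): log_2(48) = 5.5850. This is Case 1 of the Master Theorem (c < log_b(a), work dominated by leaves), giving O(n^(log_2 48)).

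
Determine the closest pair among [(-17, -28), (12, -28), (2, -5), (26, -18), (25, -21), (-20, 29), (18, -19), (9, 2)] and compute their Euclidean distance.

Computing all pairwise distances among 8 points:

d((-17, -28), (12, -28)) = 29.0
d((-17, -28), (2, -5)) = 29.8329
d((-17, -28), (26, -18)) = 44.1475
d((-17, -28), (25, -21)) = 42.5793
d((-17, -28), (-20, 29)) = 57.0789
d((-17, -28), (18, -19)) = 36.1386
d((-17, -28), (9, 2)) = 39.6989
d((12, -28), (2, -5)) = 25.0799
d((12, -28), (26, -18)) = 17.2047
d((12, -28), (25, -21)) = 14.7648
d((12, -28), (-20, 29)) = 65.3682
d((12, -28), (18, -19)) = 10.8167
d((12, -28), (9, 2)) = 30.1496
d((2, -5), (26, -18)) = 27.2947
d((2, -5), (25, -21)) = 28.0179
d((2, -5), (-20, 29)) = 40.4969
d((2, -5), (18, -19)) = 21.2603
d((2, -5), (9, 2)) = 9.8995
d((26, -18), (25, -21)) = 3.1623 <-- minimum
d((26, -18), (-20, 29)) = 65.7647
d((26, -18), (18, -19)) = 8.0623
d((26, -18), (9, 2)) = 26.2488
d((25, -21), (-20, 29)) = 67.2681
d((25, -21), (18, -19)) = 7.2801
d((25, -21), (9, 2)) = 28.0179
d((-20, 29), (18, -19)) = 61.2209
d((-20, 29), (9, 2)) = 39.6232
d((18, -19), (9, 2)) = 22.8473

Closest pair: (26, -18) and (25, -21) with distance 3.1623

The closest pair is (26, -18) and (25, -21) with Euclidean distance 3.1623. For 8 points, brute-force pairwise comparison is shown above. For large n, the divide-and-conquer algorithm (sort by x, recurse on halves, check the dividing strip) achieves O(n log n).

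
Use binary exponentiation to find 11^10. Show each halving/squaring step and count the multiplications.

Computing 11^10 by squaring (build up from 11^1; each line after the first costs one multiplication):

11^1 = 11
11^2 = (11^1)^2 = 11^2 = 121
11^4 = (11^2)^2 = 121^2 = 14641
11^5 = 11 * 11^4 = 11 * 14641 = 161051
11^10 = (11^5)^2 = 161051^2 = 25937424601

Result: 25937424601
Multiplications needed: 4 (4 lines after 11^1)

11^10 = 25937424601. Using exponentiation by squaring, this requires 4 multiplications. The key idea: if the exponent is even, square the half-power; if odd, multiply by the base once.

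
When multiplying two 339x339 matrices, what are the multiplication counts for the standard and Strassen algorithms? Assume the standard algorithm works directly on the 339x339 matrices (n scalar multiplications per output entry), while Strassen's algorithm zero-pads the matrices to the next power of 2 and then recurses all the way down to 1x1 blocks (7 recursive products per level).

Matrix multiplication for 339x339 matrices:

Strassen's algorithm requires power-of-2 dimensions. Pad 339x339 to 512x512 (next power of 2).

Standard algorithm: 339^3 = 38958219 multiplications
Strassen's algorithm: 7^(log2(512)) = 7^9 = 40353607 multiplications
Difference: 38958219 - 40353607 = -1395388 (Strassen uses MORE here due to padding overhead — for small or just-over-power-of-2 n, padding can outweigh the per-level savings)

Standard: 38958219 multiplications (339^3). Strassen: 40353607 multiplications (7^9, after padding to 512x512). Strassen reduces 8 recursive multiplications to 7 at each level.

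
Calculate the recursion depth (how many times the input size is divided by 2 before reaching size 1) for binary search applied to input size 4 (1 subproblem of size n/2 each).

For divide and conquer with division factor 2:

Problem sizes at each level:
Level 0: 4
Level 1: 2
Level 2: 1

The root is level 0 and the size-1 base case is level 2 (the tree spans levels 0 through 2, i.e. 3 levels counting the root), so the depth is the number of divisions: log_2(4) = 2

The recursion tree depth is log_2(4) = 2. At each level, the problem size is divided by 2, so it takes 2 divisions to reduce to a base case of size 1. The algorithm makes 1 recursive call at each level.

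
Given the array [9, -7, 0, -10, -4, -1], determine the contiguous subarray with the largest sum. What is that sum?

Using Kadane's algorithm on [9, -7, 0, -10, -4, -1]:

Scanning through the array:
Position 1 (value -7): max_ending_here = 2, max_so_far = 9
Position 2 (value 0): max_ending_here = 2, max_so_far = 9
Position 3 (value -10): max_ending_here = -8, max_so_far = 9
Position 4 (value -4): max_ending_here = -4, max_so_far = 9
Position 5 (value -1): max_ending_here = -1, max_so_far = 9

Maximum subarray: [9]
Maximum sum: 9

The maximum subarray is [9] with sum 9. This subarray runs from index 0 to index 0.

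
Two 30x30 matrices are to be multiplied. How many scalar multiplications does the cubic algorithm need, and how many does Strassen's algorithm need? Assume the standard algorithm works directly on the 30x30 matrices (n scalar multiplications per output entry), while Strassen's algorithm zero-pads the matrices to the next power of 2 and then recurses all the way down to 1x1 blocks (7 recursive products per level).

Matrix multiplication for 30x30 matrices:

Strassen's algorithm requires power-of-2 dimensions. Pad 30x30 to 32x32 (next power of 2).

Standard algorithm: 30^3 = 27000 multiplications
Strassen's algorithm: 7^(log2(32)) = 7^5 = 16807 multiplications
Savings: 27000 - 16807 = 10193 multiplications

Standard: 27000 multiplications (30^3). Strassen: 16807 multiplications (7^5, after padding to 32x32). Strassen reduces 8 recursive multiplications to 7 at each level.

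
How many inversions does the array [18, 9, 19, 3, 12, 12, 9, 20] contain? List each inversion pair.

Finding inversions in [18, 9, 19, 3, 12, 12, 9, 20]:

(0, 1): arr[0]=18 > arr[1]=9
(0, 3): arr[0]=18 > arr[3]=3
(0, 4): arr[0]=18 > arr[4]=12
(0, 5): arr[0]=18 > arr[5]=12
(0, 6): arr[0]=18 > arr[6]=9
(1, 3): arr[1]=9 > arr[3]=3
(2, 3): arr[2]=19 > arr[3]=3
(2, 4): arr[2]=19 > arr[4]=12
(2, 5): arr[2]=19 > arr[5]=12
(2, 6): arr[2]=19 > arr[6]=9
(4, 6): arr[4]=12 > arr[6]=9
(5, 6): arr[5]=12 > arr[6]=9

Total inversions: 12

The array has 12 inversion(s): (0,1), (0,3), (0,4), (0,5), (0,6), (1,3), (2,3), (2,4), (2,5), (2,6), (4,6), (5,6). Each pair (i,j) satisfies i < j and arr[i] > arr[j].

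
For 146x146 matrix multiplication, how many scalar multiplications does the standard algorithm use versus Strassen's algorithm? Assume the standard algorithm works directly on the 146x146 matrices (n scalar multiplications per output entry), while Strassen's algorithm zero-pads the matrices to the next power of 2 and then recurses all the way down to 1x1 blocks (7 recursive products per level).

Matrix multiplication for 146x146 matrices:

Strassen's algorithm requires power-of-2 dimensions. Pad 146x146 to 256x256 (next power of 2).

Standard algorithm: 146^3 = 3112136 multiplications
Strassen's algorithm: 7^(log2(256)) = 7^8 = 5764801 multiplications
Difference: 3112136 - 5764801 = -2652665 (Strassen uses MORE here due to padding overhead — for small or just-over-power-of-2 n, padding can outweigh the per-level savings)

Standard: 3112136 multiplications (146^3). Strassen: 5764801 multiplications (7^8, after padding to 256x256). Strassen reduces 8 recursive multiplications to 7 at each level.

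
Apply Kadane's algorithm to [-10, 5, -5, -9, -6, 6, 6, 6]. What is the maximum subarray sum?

Using Kadane's algorithm on [-10, 5, -5, -9, -6, 6, 6, 6]:

Scanning through the array:
Position 1 (value 5): max_ending_here = 5, max_so_far = 5
Position 2 (value -5): max_ending_here = 0, max_so_far = 5
Position 3 (value -9): max_ending_here = -9, max_so_far = 5
Position 4 (value -6): max_ending_here = -6, max_so_far = 5
Position 5 (value 6): max_ending_here = 6, max_so_far = 6
Position 6 (value 6): max_ending_here = 12, max_so_far = 12
Position 7 (value 6): max_ending_here = 18, max_so_far = 18

Maximum subarray: [6, 6, 6]
Maximum sum: 18

The maximum subarray is [6, 6, 6] with sum 18. This subarray runs from index 5 to index 7.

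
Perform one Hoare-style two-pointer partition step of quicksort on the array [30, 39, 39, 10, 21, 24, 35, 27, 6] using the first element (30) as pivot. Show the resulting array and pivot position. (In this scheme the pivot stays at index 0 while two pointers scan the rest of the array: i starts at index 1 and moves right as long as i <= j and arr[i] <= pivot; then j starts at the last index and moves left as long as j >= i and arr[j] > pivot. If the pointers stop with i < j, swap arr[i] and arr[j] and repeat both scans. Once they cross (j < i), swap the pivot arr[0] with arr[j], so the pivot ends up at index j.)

Hoare-style two-pointer partition with pivot = 30:

Initial array: [30, 39, 39, 10, 21, 24, 35, 27, 6]

Pointers start at i = 1, j = 8.
i stops at index 1 (arr[1]=39 > 30), j stops at index 8 (arr[8]=6 <= 30): swap arr[1] and arr[8], array becomes [30, 6, 39, 10, 21, 24, 35, 27, 39]
i stops at index 2 (arr[2]=39 > 30), j stops at index 7 (arr[7]=27 <= 30): swap arr[2] and arr[7], array becomes [30, 6, 27, 10, 21, 24, 35, 39, 39]
i ends at 6, j ends at 5: the pointers have crossed (j < i), so scanning stops.

Swap pivot arr[0] with arr[5] to place pivot at position 5: [24, 6, 27, 10, 21, 30, 35, 39, 39]
Pivot position: 5

After partitioning with pivot 30, the array becomes [24, 6, 27, 10, 21, 30, 35, 39, 39]. The pivot is placed at index 5. All elements to the left of the pivot are <= 30, and all elements to the right are > 30.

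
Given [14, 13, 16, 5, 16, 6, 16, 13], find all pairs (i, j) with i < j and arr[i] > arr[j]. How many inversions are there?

Finding inversions in [14, 13, 16, 5, 16, 6, 16, 13]:

(0, 1): arr[0]=14 > arr[1]=13
(0, 3): arr[0]=14 > arr[3]=5
(0, 5): arr[0]=14 > arr[5]=6
(0, 7): arr[0]=14 > arr[7]=13
(1, 3): arr[1]=13 > arr[3]=5
(1, 5): arr[1]=13 > arr[5]=6
(2, 3): arr[2]=16 > arr[3]=5
(2, 5): arr[2]=16 > arr[5]=6
(2, 7): arr[2]=16 > arr[7]=13
(4, 5): arr[4]=16 > arr[5]=6
(4, 7): arr[4]=16 > arr[7]=13
(6, 7): arr[6]=16 > arr[7]=13

Total inversions: 12

The array has 12 inversion(s): (0,1), (0,3), (0,5), (0,7), (1,3), (1,5), (2,3), (2,5), (2,7), (4,5), (4,7), (6,7). Each pair (i,j) satisfies i < j and arr[i] > arr[j].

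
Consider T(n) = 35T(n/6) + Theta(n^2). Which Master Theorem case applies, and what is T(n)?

Master Theorem for T(n) = 35T(n/6) + O(n^2):

a = 35, b = 6, c = 2
log_b(a) = log_6(35) = 1.9843

Case 3: c = 2 > log_6(35) = 1.9843
T(n) = O(n^2) = O(n^2)

For T(n) = 35T(n/6) + O(n^2): log_6(35) = 1.9843. This is Case 3 of the Master Theorem (c > log_b(a), work dominated by root), giving O(n^2).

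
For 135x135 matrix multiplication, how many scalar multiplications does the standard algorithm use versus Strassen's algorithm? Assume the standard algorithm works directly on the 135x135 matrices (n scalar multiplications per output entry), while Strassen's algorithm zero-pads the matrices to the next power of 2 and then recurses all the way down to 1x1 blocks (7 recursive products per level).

Matrix multiplication for 135x135 matrices:

Strassen's algorithm requires power-of-2 dimensions. Pad 135x135 to 256x256 (next power of 2).

Standard algorithm: 135^3 = 2460375 multiplications
Strassen's algorithm: 7^(log2(256)) = 7^8 = 5764801 multiplications
Difference: 2460375 - 5764801 = -3304426 (Strassen uses MORE here due to padding overhead — for small or just-over-power-of-2 n, padding can outweigh the per-level savings)

Standard: 2460375 multiplications (135^3). Strassen: 5764801 multiplications (7^8, after padding to 256x256). Strassen reduces 8 recursive multiplications to 7 at each level.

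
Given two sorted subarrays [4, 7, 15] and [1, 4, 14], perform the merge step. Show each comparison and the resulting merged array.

Merging process:

Compare 4 vs 1: take 1 from right. Merged: [1]
Compare 4 vs 4: take 4 from left. Merged: [1, 4]
Compare 7 vs 4: take 4 from right. Merged: [1, 4, 4]
Compare 7 vs 14: take 7 from left. Merged: [1, 4, 4, 7]
Compare 15 vs 14: take 14 from right. Merged: [1, 4, 4, 7, 14]
Append remaining from left: [15]. Merged: [1, 4, 4, 7, 14, 15]

Final merged array: [1, 4, 4, 7, 14, 15]
Total comparisons: 5

The merged array is [1, 4, 4, 7, 14, 15], requiring 5 comparisons. The merge step runs in O(n) time where n is the total number of elements.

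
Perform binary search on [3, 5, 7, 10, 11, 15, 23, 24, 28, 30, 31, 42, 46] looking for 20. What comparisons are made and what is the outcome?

Binary search for 20 in [3, 5, 7, 10, 11, 15, 23, 24, 28, 30, 31, 42, 46]:

lo=0, hi=12, mid=6, arr[mid]=23 -> 23 > 20, search left half
lo=0, hi=5, mid=2, arr[mid]=7 -> 7 < 20, search right half
lo=3, hi=5, mid=4, arr[mid]=11 -> 11 < 20, search right half
lo=5, hi=5, mid=5, arr[mid]=15 -> 15 < 20, search right half
lo=6 > hi=5, target 20 not found

Binary search determines that 20 is not in the array after 4 comparisons. The search space was exhausted without finding the target.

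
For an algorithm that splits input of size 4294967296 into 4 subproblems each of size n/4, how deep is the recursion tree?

For divide and conquer with division factor 4:

Problem sizes at each level:
Level 0: 4294967296
Level 1: 1073741824
Level 2: 268435456
Level 3: 67108864
Level 4: 16777216
Level 5: 4194304
Level 6: 1048576
Level 7: 262144
Level 8: 65536
Level 9: 16384
Level 10: 4096
Level 11: 1024
Level 12: 256
Level 13: 64
Level 14: 16
Level 15: 4
Level 16: 1

The root is level 0 and the size-1 base case is level 16 (the tree spans levels 0 through 16, i.e. 17 levels counting the root), so the depth is the number of divisions: log_4(4294967296) = 16

The recursion tree depth is log_4(4294967296) = 16. At each level, the problem size is divided by 4, so it takes 16 divisions to reduce to a base case of size 1. The algorithm makes 4 recursive calls at each level.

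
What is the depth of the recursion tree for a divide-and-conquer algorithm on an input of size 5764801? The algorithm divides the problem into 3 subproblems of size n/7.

For divide and conquer with division factor 7:

Problem sizes at each level:
Level 0: 5764801
Level 1: 823543
Level 2: 117649
Level 3: 16807
Level 4: 2401
Level 5: 343
Level 6: 49
Level 7: 7
Level 8: 1

The root is level 0 and the size-1 base case is level 8 (the tree spans levels 0 through 8, i.e. 9 levels counting the root), so the depth is the number of divisions: log_7(5764801) = 8

The recursion tree depth is log_7(5764801) = 8. At each level, the problem size is divided by 7, so it takes 8 divisions to reduce to a base case of size 1. The algorithm makes 3 recursive calls at each level.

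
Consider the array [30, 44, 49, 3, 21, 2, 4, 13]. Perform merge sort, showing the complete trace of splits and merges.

Merge sort trace:

Split: [30, 44, 49, 3, 21, 2, 4, 13] -> [30, 44, 49, 3] and [21, 2, 4, 13]
  Split: [30, 44, 49, 3] -> [30, 44] and [49, 3]
    Split: [30, 44] -> [30] and [44]
    Merge: [30] + [44] -> [30, 44]
    Split: [49, 3] -> [49] and [3]
    Merge: [49] + [3] -> [3, 49]
  Merge: [30, 44] + [3, 49] -> [3, 30, 44, 49]
  Split: [21, 2, 4, 13] -> [21, 2] and [4, 13]
    Split: [21, 2] -> [21] and [2]
    Merge: [21] + [2] -> [2, 21]
    Split: [4, 13] -> [4] and [13]
    Merge: [4] + [13] -> [4, 13]
  Merge: [2, 21] + [4, 13] -> [2, 4, 13, 21]
Merge: [3, 30, 44, 49] + [2, 4, 13, 21] -> [2, 3, 4, 13, 21, 30, 44, 49]

Final sorted array: [2, 3, 4, 13, 21, 30, 44, 49]

The merge sort proceeds by recursively splitting the array and merging sorted halves.
After all merges, the sorted array is [2, 3, 4, 13, 21, 30, 44, 49].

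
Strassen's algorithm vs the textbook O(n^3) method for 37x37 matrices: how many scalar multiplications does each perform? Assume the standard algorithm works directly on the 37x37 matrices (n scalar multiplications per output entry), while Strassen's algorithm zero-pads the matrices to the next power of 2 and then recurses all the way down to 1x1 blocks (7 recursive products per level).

Matrix multiplication for 37x37 matrices:

Strassen's algorithm requires power-of-2 dimensions. Pad 37x37 to 64x64 (next power of 2).

Standard algorithm: 37^3 = 50653 multiplications
Strassen's algorithm: 7^(log2(64)) = 7^6 = 117649 multiplications
Difference: 50653 - 117649 = -66996 (Strassen uses MORE here due to padding overhead — for small or just-over-power-of-2 n, padding can outweigh the per-level savings)

Standard: 50653 multiplications (37^3). Strassen: 117649 multiplications (7^6, after padding to 64x64). Strassen reduces 8 recursive multiplications to 7 at each level.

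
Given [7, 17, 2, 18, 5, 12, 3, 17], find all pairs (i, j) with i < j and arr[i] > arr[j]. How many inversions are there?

Finding inversions in [7, 17, 2, 18, 5, 12, 3, 17]:

(0, 2): arr[0]=7 > arr[2]=2
(0, 4): arr[0]=7 > arr[4]=5
(0, 6): arr[0]=7 > arr[6]=3
(1, 2): arr[1]=17 > arr[2]=2
(1, 4): arr[1]=17 > arr[4]=5
(1, 5): arr[1]=17 > arr[5]=12
(1, 6): arr[1]=17 > arr[6]=3
(3, 4): arr[3]=18 > arr[4]=5
(3, 5): arr[3]=18 > arr[5]=12
(3, 6): arr[3]=18 > arr[6]=3
(3, 7): arr[3]=18 > arr[7]=17
(4, 6): arr[4]=5 > arr[6]=3
(5, 6): arr[5]=12 > arr[6]=3

Total inversions: 13

The array has 13 inversion(s): (0,2), (0,4), (0,6), (1,2), (1,4), (1,5), (1,6), (3,4), (3,5), (3,6), (3,7), (4,6), (5,6). Each pair (i,j) satisfies i < j and arr[i] > arr[j].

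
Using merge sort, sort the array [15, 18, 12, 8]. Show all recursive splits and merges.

Merge sort trace:

Split: [15, 18, 12, 8] -> [15, 18] and [12, 8]
  Split: [15, 18] -> [15] and [18]
  Merge: [15] + [18] -> [15, 18]
  Split: [12, 8] -> [12] and [8]
  Merge: [12] + [8] -> [8, 12]
Merge: [15, 18] + [8, 12] -> [8, 12, 15, 18]

Final sorted array: [8, 12, 15, 18]

The merge sort proceeds by recursively splitting the array and merging sorted halves.
After all merges, the sorted array is [8, 12, 15, 18].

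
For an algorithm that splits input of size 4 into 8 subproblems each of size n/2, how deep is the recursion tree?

For divide and conquer with division factor 2:

Problem sizes at each level:
Level 0: 4
Level 1: 2
Level 2: 1

The root is level 0 and the size-1 base case is level 2 (the tree spans levels 0 through 2, i.e. 3 levels counting the root), so the depth is the number of divisions: log_2(4) = 2

The recursion tree depth is log_2(4) = 2. At each level, the problem size is divided by 2, so it takes 2 divisions to reduce to a base case of size 1. The algorithm makes 8 recursive calls at each level.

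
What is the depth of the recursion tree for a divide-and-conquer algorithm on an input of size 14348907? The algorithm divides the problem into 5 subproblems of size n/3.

For divide and conquer with division factor 3:

Problem sizes at each level:
Level 0: 14348907
Level 1: 4782969
Level 2: 1594323
Level 3: 531441
Level 4: 177147
Level 5: 59049
Level 6: 19683
Level 7: 6561
Level 8: 2187
Level 9: 729
Level 10: 243
Level 11: 81
Level 12: 27
Level 13: 9
Level 14: 3
Level 15: 1

The root is level 0 and the size-1 base case is level 15 (the tree spans levels 0 through 15, i.e. 16 levels counting the root), so the depth is the number of divisions: log_3(14348907) = 15

The recursion tree depth is log_3(14348907) = 15. At each level, the problem size is divided by 3, so it takes 15 divisions to reduce to a base case of size 1. The algorithm makes 5 recursive calls at each level.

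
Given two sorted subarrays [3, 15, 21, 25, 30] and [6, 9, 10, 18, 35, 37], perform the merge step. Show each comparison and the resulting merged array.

Merging process:

Compare 3 vs 6: take 3 from left. Merged: [3]
Compare 15 vs 6: take 6 from right. Merged: [3, 6]
Compare 15 vs 9: take 9 from right. Merged: [3, 6, 9]
Compare 15 vs 10: take 10 from right. Merged: [3, 6, 9, 10]
Compare 15 vs 18: take 15 from left. Merged: [3, 6, 9, 10, 15]
Compare 21 vs 18: take 18 from right. Merged: [3, 6, 9, 10, 15, 18]
Compare 21 vs 35: take 21 from left. Merged: [3, 6, 9, 10, 15, 18, 21]
Compare 25 vs 35: take 25 from left. Merged: [3, 6, 9, 10, 15, 18, 21, 25]
Compare 30 vs 35: take 30 from left. Merged: [3, 6, 9, 10, 15, 18, 21, 25, 30]
Append remaining from right: [35, 37]. Merged: [3, 6, 9, 10, 15, 18, 21, 25, 30, 35, 37]

Final merged array: [3, 6, 9, 10, 15, 18, 21, 25, 30, 35, 37]
Total comparisons: 9

The merged array is [3, 6, 9, 10, 15, 18, 21, 25, 30, 35, 37], requiring 9 comparisons. The merge step runs in O(n) time where n is the total number of elements.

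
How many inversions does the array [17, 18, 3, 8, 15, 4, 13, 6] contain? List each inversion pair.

Finding inversions in [17, 18, 3, 8, 15, 4, 13, 6]:

(0, 2): arr[0]=17 > arr[2]=3
(0, 3): arr[0]=17 > arr[3]=8
(0, 4): arr[0]=17 > arr[4]=15
(0, 5): arr[0]=17 > arr[5]=4
(0, 6): arr[0]=17 > arr[6]=13
(0, 7): arr[0]=17 > arr[7]=6
(1, 2): arr[1]=18 > arr[2]=3
(1, 3): arr[1]=18 > arr[3]=8
(1, 4): arr[1]=18 > arr[4]=15
(1, 5): arr[1]=18 > arr[5]=4
(1, 6): arr[1]=18 > arr[6]=13
(1, 7): arr[1]=18 > arr[7]=6
(3, 5): arr[3]=8 > arr[5]=4
(3, 7): arr[3]=8 > arr[7]=6
(4, 5): arr[4]=15 > arr[5]=4
(4, 6): arr[4]=15 > arr[6]=13
(4, 7): arr[4]=15 > arr[7]=6
(6, 7): arr[6]=13 > arr[7]=6

Total inversions: 18

The array has 18 inversion(s): (0,2), (0,3), (0,4), (0,5), (0,6), (0,7), (1,2), (1,3), (1,4), (1,5), (1,6), (1,7), (3,5), (3,7), (4,5), (4,6), (4,7), (6,7). Each pair (i,j) satisfies i < j and arr[i] > arr[j].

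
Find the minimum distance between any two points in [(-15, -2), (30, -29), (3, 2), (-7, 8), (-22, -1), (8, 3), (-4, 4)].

Computing all pairwise distances among 7 points:

d((-15, -2), (30, -29)) = 52.4786
d((-15, -2), (3, 2)) = 18.4391
d((-15, -2), (-7, 8)) = 12.8062
d((-15, -2), (-22, -1)) = 7.0711
d((-15, -2), (8, 3)) = 23.5372
d((-15, -2), (-4, 4)) = 12.53
d((30, -29), (3, 2)) = 41.1096
d((30, -29), (-7, 8)) = 52.3259
d((30, -29), (-22, -1)) = 59.0593
d((30, -29), (8, 3)) = 38.833
d((30, -29), (-4, 4)) = 47.3814
d((3, 2), (-7, 8)) = 11.6619
d((3, 2), (-22, -1)) = 25.1794
d((3, 2), (8, 3)) = 5.099
d((3, 2), (-4, 4)) = 7.2801
d((-7, 8), (-22, -1)) = 17.4929
d((-7, 8), (8, 3)) = 15.8114
d((-7, 8), (-4, 4)) = 5.0 <-- minimum
d((-22, -1), (8, 3)) = 30.2655
d((-22, -1), (-4, 4)) = 18.6815
d((8, 3), (-4, 4)) = 12.0416

Closest pair: (-7, 8) and (-4, 4) with distance 5.0

The closest pair is (-7, 8) and (-4, 4) with Euclidean distance 5.0. For 7 points, brute-force pairwise comparison is shown above. For large n, the divide-and-conquer algorithm (sort by x, recurse on halves, check the dividing strip) achieves O(n log n).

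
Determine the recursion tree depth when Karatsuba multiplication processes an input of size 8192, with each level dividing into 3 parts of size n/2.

For divide and conquer with division factor 2:

Problem sizes at each level:
Level 0: 8192
Level 1: 4096
Level 2: 2048
Level 3: 1024
Level 4: 512
Level 5: 256
Level 6: 128
Level 7: 64
Level 8: 32
Level 9: 16
Level 10: 8
Level 11: 4
Level 12: 2
Level 13: 1

The root is level 0 and the size-1 base case is level 13 (the tree spans levels 0 through 13, i.e. 14 levels counting the root), so the depth is the number of divisions: log_2(8192) = 13

The recursion tree depth is log_2(8192) = 13. At each level, the problem size is divided by 2, so it takes 13 divisions to reduce to a base case of size 1. The algorithm makes 3 recursive calls at each level.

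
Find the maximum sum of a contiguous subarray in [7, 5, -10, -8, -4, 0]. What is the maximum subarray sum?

Using Kadane's algorithm on [7, 5, -10, -8, -4, 0]:

Scanning through the array:
Position 1 (value 5): max_ending_here = 12, max_so_far = 12
Position 2 (value -10): max_ending_here = 2, max_so_far = 12
Position 3 (value -8): max_ending_here = -6, max_so_far = 12
Position 4 (value -4): max_ending_here = -4, max_so_far = 12
Position 5 (value 0): max_ending_here = 0, max_so_far = 12

Maximum subarray: [7, 5]
Maximum sum: 12

The maximum subarray is [7, 5] with sum 12. This subarray runs from index 0 to index 1.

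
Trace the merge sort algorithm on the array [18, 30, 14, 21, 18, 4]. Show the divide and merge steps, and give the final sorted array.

Merge sort trace:

Split: [18, 30, 14, 21, 18, 4] -> [18, 30, 14] and [21, 18, 4]
  Split: [18, 30, 14] -> [18] and [30, 14]
    Split: [30, 14] -> [30] and [14]
    Merge: [30] + [14] -> [14, 30]
  Merge: [18] + [14, 30] -> [14, 18, 30]
  Split: [21, 18, 4] -> [21] and [18, 4]
    Split: [18, 4] -> [18] and [4]
    Merge: [18] + [4] -> [4, 18]
  Merge: [21] + [4, 18] -> [4, 18, 21]
Merge: [14, 18, 30] + [4, 18, 21] -> [4, 14, 18, 18, 21, 30]

Final sorted array: [4, 14, 18, 18, 21, 30]

The merge sort proceeds by recursively splitting the array and merging sorted halves.
After all merges, the sorted array is [4, 14, 18, 18, 21, 30].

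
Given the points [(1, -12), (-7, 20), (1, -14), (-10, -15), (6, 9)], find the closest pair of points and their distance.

Computing all pairwise distances among 5 points:

d((1, -12), (-7, 20)) = 32.9848
d((1, -12), (1, -14)) = 2.0 <-- minimum
d((1, -12), (-10, -15)) = 11.4018
d((1, -12), (6, 9)) = 21.587
d((-7, 20), (1, -14)) = 34.9285
d((-7, 20), (-10, -15)) = 35.1283
d((-7, 20), (6, 9)) = 17.0294
d((1, -14), (-10, -15)) = 11.0454
d((1, -14), (6, 9)) = 23.5372
d((-10, -15), (6, 9)) = 28.8444

Closest pair: (1, -12) and (1, -14) with distance 2.0

The closest pair is (1, -12) and (1, -14) with Euclidean distance 2.0. For 5 points, brute-force pairwise comparison is shown above. For large n, the divide-and-conquer algorithm (sort by x, recurse on halves, check the dividing strip) achieves O(n log n).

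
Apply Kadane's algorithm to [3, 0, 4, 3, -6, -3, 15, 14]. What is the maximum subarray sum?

Using Kadane's algorithm on [3, 0, 4, 3, -6, -3, 15, 14]:

Scanning through the array:
Position 1 (value 0): max_ending_here = 3, max_so_far = 3
Position 2 (value 4): max_ending_here = 7, max_so_far = 7
Position 3 (value 3): max_ending_here = 10, max_so_far = 10
Position 4 (value -6): max_ending_here = 4, max_so_far = 10
Position 5 (value -3): max_ending_here = 1, max_so_far = 10
Position 6 (value 15): max_ending_here = 16, max_so_far = 16
Position 7 (value 14): max_ending_here = 30, max_so_far = 30

Maximum subarray: [3, 0, 4, 3, -6, -3, 15, 14]
Maximum sum: 30

The maximum subarray is [3, 0, 4, 3, -6, -3, 15, 14] with sum 30. This subarray runs from index 0 to index 7.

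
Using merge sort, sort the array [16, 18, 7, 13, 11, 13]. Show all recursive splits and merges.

Merge sort trace:

Split: [16, 18, 7, 13, 11, 13] -> [16, 18, 7] and [13, 11, 13]
  Split: [16, 18, 7] -> [16] and [18, 7]
    Split: [18, 7] -> [18] and [7]
    Merge: [18] + [7] -> [7, 18]
  Merge: [16] + [7, 18] -> [7, 16, 18]
  Split: [13, 11, 13] -> [13] and [11, 13]
    Split: [11, 13] -> [11] and [13]
    Merge: [11] + [13] -> [11, 13]
  Merge: [13] + [11, 13] -> [11, 13, 13]
Merge: [7, 16, 18] + [11, 13, 13] -> [7, 11, 13, 13, 16, 18]

Final sorted array: [7, 11, 13, 13, 16, 18]

The merge sort proceeds by recursively splitting the array and merging sorted halves.
After all merges, the sorted array is [7, 11, 13, 13, 16, 18].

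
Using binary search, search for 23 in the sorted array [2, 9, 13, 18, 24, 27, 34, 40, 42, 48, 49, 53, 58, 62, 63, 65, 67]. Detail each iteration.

Binary search for 23 in [2, 9, 13, 18, 24, 27, 34, 40, 42, 48, 49, 53, 58, 62, 63, 65, 67]:

lo=0, hi=16, mid=8, arr[mid]=42 -> 42 > 23, search left half
lo=0, hi=7, mid=3, arr[mid]=18 -> 18 < 23, search right half
lo=4, hi=7, mid=5, arr[mid]=27 -> 27 > 23, search left half
lo=4, hi=4, mid=4, arr[mid]=24 -> 24 > 23, search left half
lo=4 > hi=3, target 23 not found

Binary search determines that 23 is not in the array after 4 comparisons. The search space was exhausted without finding the target.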